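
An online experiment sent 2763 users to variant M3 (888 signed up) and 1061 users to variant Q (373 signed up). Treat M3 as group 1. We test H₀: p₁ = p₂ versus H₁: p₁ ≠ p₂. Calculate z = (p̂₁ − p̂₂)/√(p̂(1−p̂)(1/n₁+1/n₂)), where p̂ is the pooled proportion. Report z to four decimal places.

z = -1.7766

p̂₁ = 888/2763 = 0.321390, p̂₂ = 373/1061 = 0.351555.
Pooled p̂ = (888+373)/(2763+1061) = 1261/3824 = 0.329759.
SE = √(p̂(1−p̂)(1/n₁+1/n₂)) = √(0.329759·0.670241·0.00130443) = √(0.000288303) = 0.016979.
z = (0.321390 − 0.351555)/0.016979 = -0.030165/0.016979 = -1.7766.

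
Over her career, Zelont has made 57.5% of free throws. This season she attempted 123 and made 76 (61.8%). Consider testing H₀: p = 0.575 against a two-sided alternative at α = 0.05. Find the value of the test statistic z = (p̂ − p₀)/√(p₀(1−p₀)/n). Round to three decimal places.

z = 0.962

p̂ = 76/123 ≈ 0.61789.
Under H₀, SE = √(0.575·0.425/123) = √(0.00198679) = 0.04457.
z = (0.61789 − 0.575)/0.04457 = 0.04289/0.04457 = 0.962.
p-value = 2·P(Z > 0.962) ≈ 0.3360. With α = 0.05, fail to reject H₀.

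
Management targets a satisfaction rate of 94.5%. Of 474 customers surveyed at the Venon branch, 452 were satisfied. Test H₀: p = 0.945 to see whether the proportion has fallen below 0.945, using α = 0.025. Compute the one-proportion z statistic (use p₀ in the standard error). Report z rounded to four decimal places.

z = 0.8200

p̂ = 452/474 ≈ 0.953586.
SE = √(p₀(1−p₀)/n) = √(0.051975/474) = 0.010471.
z = (0.953586 − 0.945)/0.010471 = 0.008586/0.010471 = 0.8200.
p-value = P(Z < 0.820) ≈ 0.7939; since p > α = 0.025, fail to reject H₀.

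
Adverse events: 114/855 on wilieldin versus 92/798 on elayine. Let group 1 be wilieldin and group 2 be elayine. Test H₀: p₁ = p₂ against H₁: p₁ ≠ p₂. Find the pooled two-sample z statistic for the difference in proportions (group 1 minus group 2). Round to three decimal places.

p̂₁ = 114/855 ≈ 0.133333, p̂₂ = 92/798 ≈ 0.115288.
Pooled p̂ = (114+92)/(855+798) = 206/1653 = 0.124622.
SE = √(p̂(1−p̂)(1/n₁+1/n₂)) = √(0.124622·0.875378·0.00242272) = √(0.000264298) = 0.016257.
z = (0.133333 − 0.115288)/0.016257 = 0.018045/0.016257 = 1.110.

z = 1.110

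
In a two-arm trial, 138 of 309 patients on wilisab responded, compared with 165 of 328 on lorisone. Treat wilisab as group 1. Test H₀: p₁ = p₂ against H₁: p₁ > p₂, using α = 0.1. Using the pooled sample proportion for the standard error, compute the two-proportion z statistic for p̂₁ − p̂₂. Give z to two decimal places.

p̂₁ = 138/309 ≈ 0.44660, p̂₂ = 165/328 ≈ 0.50305.
Pooled p̂ = (138+165)/(309+328) = 303/637 = 0.47567.
SE = √(p̂(1−p̂)(1/n₁+1/n₂)) = √(0.47567·0.52433·0.00628503) = √(0.00156754) = 0.03959.
z = (0.44660 − 0.50305)/0.03959 = -0.05645/0.03959 = -1.43.
p-value = P(Z > -1.426) ≈ 0.9230, so at α = 0.1 we fail to reject H₀.

z = -1.43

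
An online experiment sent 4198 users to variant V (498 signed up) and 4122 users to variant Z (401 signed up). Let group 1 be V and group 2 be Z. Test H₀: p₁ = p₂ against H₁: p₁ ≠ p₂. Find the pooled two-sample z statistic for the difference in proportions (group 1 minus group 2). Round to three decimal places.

p̂₁ = 498/4198 ≈ 0.118628, p̂₂ = 401/4122 ≈ 0.097283.
Pooled p̂ = (498+401)/(4198+4122) = 899/8320 = 0.108053.
SE = √(0.0963775 × 0.000480809) = 0.006807.
z = (0.118628 − 0.097283)/0.006807 = 0.021345/0.006807 = 3.136.
p-value = 2·P(Z > 3.136) ≈ 0.0017.

z = 3.136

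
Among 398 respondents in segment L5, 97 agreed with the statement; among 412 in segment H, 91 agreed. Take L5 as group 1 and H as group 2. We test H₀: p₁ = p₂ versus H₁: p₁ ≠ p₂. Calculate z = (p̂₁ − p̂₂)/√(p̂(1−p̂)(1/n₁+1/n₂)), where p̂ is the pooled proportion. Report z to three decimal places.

z = 0.770

p̂₁ = 97/398 = 0.24372, p̂₂ = 91/412 = 0.22087.
Pooled p̂ = (97+91)/(398+412) = 188/810 = 0.23210.
SE = √(0.178229 × 0.00493975) = 0.02967.
z = (0.24372 − 0.22087)/0.02967 = 0.02285/0.02967 = 0.770.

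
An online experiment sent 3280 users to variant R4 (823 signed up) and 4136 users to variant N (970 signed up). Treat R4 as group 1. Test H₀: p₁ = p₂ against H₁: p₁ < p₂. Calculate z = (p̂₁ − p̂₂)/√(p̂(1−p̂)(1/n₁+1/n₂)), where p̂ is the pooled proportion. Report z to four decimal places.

z = 1.6371

p̂₁ = 823/3280 = 0.250915, p̂₂ = 970/4136 = 0.234526.
Pooled p̂ = (823+970)/(3280+4136) = 1793/7416 = 0.241775.
SE = √(0.18332 × 0.000546658) = 0.010011.
z = (0.250915 − 0.234526)/0.010011 = 0.016389/0.010011 = 1.6371.
p-value = P(Z < 1.637) ≈ 0.9492.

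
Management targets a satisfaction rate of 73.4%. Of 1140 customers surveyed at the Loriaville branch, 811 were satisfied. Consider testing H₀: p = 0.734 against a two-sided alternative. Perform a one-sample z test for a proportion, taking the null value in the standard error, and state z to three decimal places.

p̂ = 811/1140 = 0.71140.
Under H₀, SE = √(0.734·0.266/1140) = √(0.000171267) = 0.01309.
z = (0.71140 − 0.734)/0.01309 = -0.02260/0.01309 = -1.727.
Two-sided p-value ≈ 2·Φ(−1.727) = 0.0842.

z = -1.727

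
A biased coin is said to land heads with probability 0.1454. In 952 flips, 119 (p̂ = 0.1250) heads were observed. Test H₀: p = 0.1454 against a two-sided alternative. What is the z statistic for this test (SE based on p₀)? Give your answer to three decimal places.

z = -1.786

p̂ = 119/952 ≈ 0.12500.
SE = √(p₀(1−p₀)/n) = √(0.12426/952) = 0.01142.
z = (0.12500 − 0.1454)/0.01142 = -0.02040/0.01142 = -1.786.
Two-sided p-value ≈ 2·Φ(−1.786) = 0.0742.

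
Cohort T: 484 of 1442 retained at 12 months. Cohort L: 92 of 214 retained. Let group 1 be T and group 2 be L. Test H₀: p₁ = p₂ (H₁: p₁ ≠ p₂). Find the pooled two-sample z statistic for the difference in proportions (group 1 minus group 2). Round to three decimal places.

z = -2.702

p̂₁ = 484/1442 = 0.33564, p̂₂ = 92/214 = 0.42991.
Pooled p̂ = (484+92)/(1442+214) = 576/1656 = 0.34783.
SE = √(0.226843 × 0.00536638) = 0.03489.
z = (0.33564 − 0.42991)/0.03489 = -0.09427/0.03489 = -2.702.
Two-sided p-value ≈ 2·Φ(−2.702) = 0.0069.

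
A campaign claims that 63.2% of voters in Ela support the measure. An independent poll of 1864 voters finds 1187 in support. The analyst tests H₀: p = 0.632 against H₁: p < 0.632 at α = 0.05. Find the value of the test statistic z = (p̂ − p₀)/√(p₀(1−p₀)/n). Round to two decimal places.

z = 0.43

p̂ = 1187/1864 ≈ 0.6368.
Standard error under H₀: √(0.632×0.368/1864) = 0.0112.
z = (0.6368 − 0.632)/0.0112 = 0.0048/0.0112 = 0.43.
p-value = P(Z < 0.430) ≈ 0.6664; since p > α = 0.05, fail to reject H₀.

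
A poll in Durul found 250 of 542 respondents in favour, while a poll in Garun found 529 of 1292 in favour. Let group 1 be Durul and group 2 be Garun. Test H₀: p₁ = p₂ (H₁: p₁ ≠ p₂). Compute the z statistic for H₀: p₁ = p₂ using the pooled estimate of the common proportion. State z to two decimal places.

p̂₁ = 250/542 ≈ 0.4613, p̂₂ = 529/1292 ≈ 0.4094.
Pooled p̂ = (250+529)/(542+1292) = 779/1834 = 0.4248.
SE = √(p̂(1−p̂)(1/n₁+1/n₂)) = √(0.4248·0.5752·0.00261901) = √(0.000639925) = 0.0253.
z = (0.4613 − 0.4094)/0.0253 = 0.0519/0.0253 = 2.05.
Two-sided p-value ≈ 2·Φ(−2.048) = 0.0405.

z = 2.05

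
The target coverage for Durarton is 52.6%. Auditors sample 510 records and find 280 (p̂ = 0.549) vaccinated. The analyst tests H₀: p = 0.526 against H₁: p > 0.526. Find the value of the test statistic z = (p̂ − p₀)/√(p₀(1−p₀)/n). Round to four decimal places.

p̂ = 280/510 = 0.5490196.
Under H₀, SE = √(0.526·0.474/510) = √(0.000488871) = 0.0221104.
z = (0.5490196 − 0.526)/0.0221104 = 0.0230196/0.0221104 = 1.0411.

z = 1.0411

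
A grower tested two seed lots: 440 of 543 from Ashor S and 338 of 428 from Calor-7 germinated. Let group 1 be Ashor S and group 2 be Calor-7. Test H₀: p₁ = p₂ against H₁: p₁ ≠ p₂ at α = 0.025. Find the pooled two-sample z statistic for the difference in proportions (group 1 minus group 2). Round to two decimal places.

z = 0.80

p̂₁ = 440/543 = 0.8103, p̂₂ = 338/428 = 0.7897.
Pooled p̂ = (440+338)/(543+428) = 778/971 = 0.8012.
SE = √(p̂(1−p̂)(1/n₁+1/n₂)) = √(0.8012·0.1988·0.00417807) = √(0.000665387) = 0.0258.
z = (0.8103 − 0.7897)/0.0258 = 0.0206/0.0258 = 0.80.
p-value = 2·P(Z > 0.798) ≈ 0.4247; since p > α = 0.025, fail to reject H₀.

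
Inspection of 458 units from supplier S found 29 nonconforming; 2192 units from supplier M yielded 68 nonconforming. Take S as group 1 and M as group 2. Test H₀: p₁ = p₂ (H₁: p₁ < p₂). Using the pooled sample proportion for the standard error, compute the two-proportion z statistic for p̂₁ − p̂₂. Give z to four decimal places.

z = 3.3475

p̂₁ = 29/458 ≈ 0.063319, p̂₂ = 68/2192 ≈ 0.031022.
Pooled p̂ = (29+68)/(458+2192) = 97/2650 = 0.036604.
SE = √(0.0352639 × 0.00263961) = 0.009648.
z = (0.063319 − 0.031022)/0.009648 = 0.032297/0.009648 = 3.3475.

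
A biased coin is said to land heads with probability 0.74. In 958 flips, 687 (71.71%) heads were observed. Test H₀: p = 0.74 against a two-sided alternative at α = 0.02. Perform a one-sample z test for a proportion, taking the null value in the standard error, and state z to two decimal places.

p̂ = 687/958 = 0.7171.
SE = √(p₀(1−p₀)/n) = √(0.1924/958) = 0.0142.
z = (0.7171 − 0.74)/0.0142 = -0.0229/0.0142 = -1.61.
Two-sided p-value ≈ 2·Φ(−1.615) = 0.1064. With α = 0.02, fail to reject H₀.

z = -1.61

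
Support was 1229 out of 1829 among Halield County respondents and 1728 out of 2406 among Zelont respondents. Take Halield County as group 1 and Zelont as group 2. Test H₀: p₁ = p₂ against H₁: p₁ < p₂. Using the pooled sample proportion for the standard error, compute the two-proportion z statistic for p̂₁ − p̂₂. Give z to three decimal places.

p̂₁ = 1229/1829 = 0.67195, p̂₂ = 1728/2406 = 0.71820.
Pooled p̂ = (1229+1728)/(1829+2406) = 2957/4235 = 0.69823.
SE = √(p̂(1−p̂)(1/n₁+1/n₂)) = √(0.69823·0.30177·0.000962374) = √(0.000202777) = 0.01424.
z = (0.67195 − 0.71820)/0.01424 = -0.04625/0.01424 = -3.248.

z = -3.248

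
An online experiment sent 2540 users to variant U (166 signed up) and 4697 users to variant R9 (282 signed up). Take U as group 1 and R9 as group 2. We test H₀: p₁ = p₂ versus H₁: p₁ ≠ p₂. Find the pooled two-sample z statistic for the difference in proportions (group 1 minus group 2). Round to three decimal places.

z = 0.896

p̂₁ = 166/2540 ≈ 0.065354, p̂₂ = 282/4697 ≈ 0.060038.
Pooled p̂ = (166+282)/(2540+4697) = 448/7237 = 0.061904.
SE = √(p̂(1−p̂)(1/n₁+1/n₂)) = √(0.061904·0.938096·0.000606603) = √(3.52266e-05) = 0.005935.
z = (0.065354 − 0.060038)/0.005935 = 0.005316/0.005935 = 0.896.
Two-sided p-value ≈ 2·Φ(−0.896) = 0.3704.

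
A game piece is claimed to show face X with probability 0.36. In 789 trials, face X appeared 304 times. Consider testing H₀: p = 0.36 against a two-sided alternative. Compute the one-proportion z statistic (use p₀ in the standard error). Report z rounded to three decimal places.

p̂ = 304/789 ≈ 0.38530.
SE = √(p₀(1−p₀)/n) = √(0.2304/789) = 0.01709.
z = (0.38530 − 0.36)/0.01709 = 0.02530/0.01709 = 1.480.

z = 1.480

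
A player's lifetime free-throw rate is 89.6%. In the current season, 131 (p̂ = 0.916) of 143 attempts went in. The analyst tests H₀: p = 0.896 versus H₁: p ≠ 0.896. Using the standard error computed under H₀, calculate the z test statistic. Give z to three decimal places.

p̂ = 131/143 ≈ 0.91608.
SE = √(p₀(1−p₀)/n) = √(0.093184/143) = 0.02553.
z = (0.91608 − 0.896)/0.02553 = 0.02008/0.02553 = 0.787.

z = 0.787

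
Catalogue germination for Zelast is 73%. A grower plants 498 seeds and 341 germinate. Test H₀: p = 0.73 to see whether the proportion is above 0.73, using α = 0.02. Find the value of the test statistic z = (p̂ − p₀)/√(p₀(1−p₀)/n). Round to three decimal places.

p̂ = 341/498 ≈ 0.684739.
Under H₀, SE = √(0.73·0.27/498) = √(0.000395783) = 0.019894.
z = (0.684739 − 0.73)/0.019894 = -0.045261/0.019894 = -2.275.
p-value = P(Z > -2.275) ≈ 0.9885; since p > α = 0.02, fail to reject H₀.

z = -2.275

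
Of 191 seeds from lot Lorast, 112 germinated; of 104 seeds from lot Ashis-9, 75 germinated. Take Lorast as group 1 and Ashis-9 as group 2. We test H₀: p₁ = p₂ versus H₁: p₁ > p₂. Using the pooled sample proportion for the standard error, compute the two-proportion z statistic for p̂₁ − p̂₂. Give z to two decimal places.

p̂₁ = 112/191 = 0.5864, p̂₂ = 75/104 = 0.7212.
Pooled p̂ = (112+75)/(191+104) = 187/295 = 0.6339.
SE = √(0.232071 × 0.014851) = 0.0587.
z = (0.5864 − 0.7212)/0.0587 = -0.1348/0.0587 = -2.30.

z = -2.30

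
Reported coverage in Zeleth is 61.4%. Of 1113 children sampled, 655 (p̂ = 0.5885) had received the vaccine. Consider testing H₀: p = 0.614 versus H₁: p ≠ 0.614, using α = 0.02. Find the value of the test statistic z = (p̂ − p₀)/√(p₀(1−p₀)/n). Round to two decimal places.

z = -1.75

p̂ = 655/1113 = 0.5885.
Under H₀, SE = √(0.614·0.386/1113) = √(0.000212942) = 0.0146.
z = (0.5885 − 0.614)/0.0146 = -0.0255/0.0146 = -1.75.
p-value = 2·P(Z > 1.748) ≈ 0.0806. With α = 0.02, fail to reject H₀.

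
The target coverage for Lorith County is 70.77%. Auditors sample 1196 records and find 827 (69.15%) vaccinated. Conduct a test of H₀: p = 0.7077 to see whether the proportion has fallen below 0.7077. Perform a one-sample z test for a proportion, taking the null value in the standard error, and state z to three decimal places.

z = -1.234

p̂ = 827/1196 = 0.69147.
Under H₀, SE = √(0.7077·0.2923/1196) = √(0.00017296) = 0.01315.
z = (0.69147 − 0.7077)/0.01315 = -0.01623/0.01315 = -1.234.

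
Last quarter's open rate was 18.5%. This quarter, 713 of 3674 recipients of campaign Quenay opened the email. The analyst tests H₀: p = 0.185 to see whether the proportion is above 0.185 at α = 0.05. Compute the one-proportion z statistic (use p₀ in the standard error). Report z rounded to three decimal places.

p̂ = 713/3674 ≈ 0.19407.
SE = √(p₀(1−p₀)/n) = √(0.15077/3674) = 0.00641.
z = (0.19407 − 0.185)/0.00641 = 0.00907/0.00641 = 1.415.
p-value = P(Z > 1.415) ≈ 0.0785. With α = 0.05, fail to reject H₀.

z = 1.415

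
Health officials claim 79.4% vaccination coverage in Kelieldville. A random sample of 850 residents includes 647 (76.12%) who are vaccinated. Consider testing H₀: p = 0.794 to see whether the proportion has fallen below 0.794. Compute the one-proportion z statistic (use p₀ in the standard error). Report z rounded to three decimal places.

z = -2.366

p̂ = 647/850 = 0.76118.
SE = √(p₀(1−p₀)/n) = √(0.16356/850) = 0.01387.
z = (0.76118 − 0.794)/0.01387 = -0.03282/0.01387 = -2.366.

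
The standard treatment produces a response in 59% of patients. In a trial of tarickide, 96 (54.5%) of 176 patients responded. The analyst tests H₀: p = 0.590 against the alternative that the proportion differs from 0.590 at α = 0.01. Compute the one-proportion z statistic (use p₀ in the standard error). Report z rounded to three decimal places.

z = -1.202

p̂ = 96/176 ≈ 0.54545.
Standard error under H₀: √(0.59×0.41/176) = 0.03707.
z = (0.54545 − 0.59)/0.03707 = -0.04455/0.03707 = -1.202.
Two-sided p-value ≈ 2·Φ(−1.202) = 0.2295, so at α = 0.01 we fail to reject H₀.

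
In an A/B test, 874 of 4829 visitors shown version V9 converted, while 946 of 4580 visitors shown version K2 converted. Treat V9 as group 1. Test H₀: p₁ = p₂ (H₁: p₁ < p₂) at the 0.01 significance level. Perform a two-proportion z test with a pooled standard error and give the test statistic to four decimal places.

z = -3.1374

p̂₁ = 874/4829 = 0.180990, p̂₂ = 946/4580 = 0.206550.
Pooled p̂ = (874+946)/(4829+4580) = 1820/9409 = 0.193432.
SE = √(p̂(1−p̂)(1/n₁+1/n₂)) = √(0.193432·0.806568·0.000425423) = √(6.63727e-05) = 0.008147.
z = (0.180990 − 0.206550)/0.008147 = -0.025560/0.008147 = -3.1374.
p-value = P(Z < -3.137) ≈ 0.0009; since p < α = 0.01, reject H₀.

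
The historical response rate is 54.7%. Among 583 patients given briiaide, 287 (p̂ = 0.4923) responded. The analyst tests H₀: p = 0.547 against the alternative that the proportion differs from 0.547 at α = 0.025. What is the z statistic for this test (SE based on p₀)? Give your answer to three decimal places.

z = -2.654

p̂ = 287/583 ≈ 0.49228.
Standard error under H₀: √(0.547×0.453/583) = 0.02062.
z = (0.49228 − 0.547)/0.02062 = -0.05472/0.02062 = -2.654.
p-value = 2·P(Z > 2.654) ≈ 0.0080; since p < α = 0.025, reject H₀.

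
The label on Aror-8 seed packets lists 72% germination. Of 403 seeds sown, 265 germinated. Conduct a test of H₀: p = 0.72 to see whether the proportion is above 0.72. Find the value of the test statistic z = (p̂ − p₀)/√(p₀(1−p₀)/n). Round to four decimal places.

z = -2.7913

p̂ = 265/403 ≈ 0.6575682.
Under H₀, SE = √(0.72·0.28/403) = √(0.000500248) = 0.0223662.
z = (0.6575682 − 0.72)/0.0223662 = -0.0624318/0.0223662 = -2.7913.
p-value = P(Z > -2.791) ≈ 0.9974.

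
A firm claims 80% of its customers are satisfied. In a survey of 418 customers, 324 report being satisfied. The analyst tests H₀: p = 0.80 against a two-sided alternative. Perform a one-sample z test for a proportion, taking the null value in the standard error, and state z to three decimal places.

p̂ = 324/418 ≈ 0.77512.
SE = √(p₀(1−p₀)/n) = √(0.16/418) = 0.01956.
z = (0.77512 − 0.8)/0.01956 = -0.02488/0.01956 = -1.272.
Two-sided p-value ≈ 2·Φ(−1.272) = 0.2035.

z = -1.272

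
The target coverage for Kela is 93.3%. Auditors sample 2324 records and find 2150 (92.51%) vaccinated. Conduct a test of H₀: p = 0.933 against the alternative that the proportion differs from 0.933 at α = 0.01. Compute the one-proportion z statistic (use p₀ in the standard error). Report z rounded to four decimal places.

p̂ = 2150/2324 = 0.9251291.
SE = √(p₀(1−p₀)/n) = √(0.062511/2324) = 0.0051863.
z = (0.9251291 − 0.933)/0.0051863 = -0.0078709/0.0051863 = -1.5176.
Two-sided p-value ≈ 2·Φ(−1.518) = 0.1291, so at α = 0.01 we fail to reject H₀.

z = -1.5176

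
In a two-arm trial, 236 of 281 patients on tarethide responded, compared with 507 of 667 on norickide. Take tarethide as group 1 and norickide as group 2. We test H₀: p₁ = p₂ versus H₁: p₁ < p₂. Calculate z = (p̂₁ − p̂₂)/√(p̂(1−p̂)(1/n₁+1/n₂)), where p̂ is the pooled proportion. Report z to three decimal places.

p̂₁ = 236/281 = 0.83986, p̂₂ = 507/667 = 0.76012.
Pooled p̂ = (236+507)/(281+667) = 743/948 = 0.78376.
SE = √(0.169483 × 0.00505797) = 0.02928.
z = (0.83986 − 0.76012)/0.02928 = 0.07974/0.02928 = 2.723.

z = 2.723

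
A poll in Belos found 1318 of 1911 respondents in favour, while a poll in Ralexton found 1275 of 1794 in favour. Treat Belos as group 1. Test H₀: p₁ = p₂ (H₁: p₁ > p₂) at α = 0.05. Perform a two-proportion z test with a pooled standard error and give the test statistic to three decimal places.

p̂₁ = 1318/1911 ≈ 0.689691, p̂₂ = 1275/1794 ≈ 0.710702.
Pooled p̂ = (1318+1275)/(1911+1794) = 2593/3705 = 0.699865.
SE = √(p̂(1−p̂)(1/n₁+1/n₂)) = √(0.699865·0.300135·0.0010807) = √(0.000227005) = 0.015067.
z = (0.689691 − 0.710702)/0.015067 = -0.021011/0.015067 = -1.395.
p-value = P(Z > -1.395) ≈ 0.9184. With α = 0.05, fail to reject H₀.

z = -1.395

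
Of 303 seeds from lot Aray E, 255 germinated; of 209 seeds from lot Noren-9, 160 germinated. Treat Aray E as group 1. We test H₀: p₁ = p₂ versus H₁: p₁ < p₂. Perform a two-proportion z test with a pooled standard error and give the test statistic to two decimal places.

p̂₁ = 255/303 = 0.8416, p̂₂ = 160/209 = 0.7656.
Pooled p̂ = (255+160)/(303+209) = 415/512 = 0.8105.
SE = √(0.153561 × 0.00808502) = 0.0352.
z = (0.8416 − 0.7656)/0.0352 = 0.0760/0.0352 = 2.16.
p-value = P(Z < 2.158) ≈ 0.9845.

z = 2.16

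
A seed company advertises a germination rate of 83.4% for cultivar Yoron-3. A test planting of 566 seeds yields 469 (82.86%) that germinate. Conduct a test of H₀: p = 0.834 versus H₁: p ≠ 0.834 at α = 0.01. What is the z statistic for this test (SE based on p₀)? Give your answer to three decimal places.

p̂ = 469/566 = 0.82862.
Standard error under H₀: √(0.834×0.166/566) = 0.01564.
z = (0.82862 − 0.834)/0.01564 = -0.00538/0.01564 = -0.344.
Two-sided p-value ≈ 2·Φ(−0.344) = 0.7309; since p > α = 0.01, fail to reject H₀.

z = -0.344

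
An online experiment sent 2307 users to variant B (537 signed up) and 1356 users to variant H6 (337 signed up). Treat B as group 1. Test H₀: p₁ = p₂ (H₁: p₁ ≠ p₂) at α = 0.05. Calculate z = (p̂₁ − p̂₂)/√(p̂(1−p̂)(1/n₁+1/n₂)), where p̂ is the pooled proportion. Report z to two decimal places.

p̂₁ = 537/2307 = 0.2328, p̂₂ = 337/1356 = 0.2485.
Pooled p̂ = (537+337)/(2307+1356) = 874/3663 = 0.2386.
SE = √(p̂(1−p̂)(1/n₁+1/n₂)) = √(0.2386·0.7614·0.00117093) = √(0.000212724) = 0.0146.
z = (0.2328 − 0.2485)/0.0146 = -0.0157/0.0146 = -1.08.
p-value = 2·P(Z > 1.080) ≈ 0.2800; since p > α = 0.05, fail to reject H₀.

z = -1.08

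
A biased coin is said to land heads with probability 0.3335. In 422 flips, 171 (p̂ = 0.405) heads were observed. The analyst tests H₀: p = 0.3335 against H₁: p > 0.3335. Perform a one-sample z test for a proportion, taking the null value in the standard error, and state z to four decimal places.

p̂ = 171/422 = 0.405213.
Standard error under H₀: √(0.3335×0.6665/422) = 0.022950.
z = (0.405213 − 0.3335)/0.022950 = 0.071713/0.022950 = 3.1247.
p-value = P(Z > 3.125) ≈ 0.0009.

z = 3.1247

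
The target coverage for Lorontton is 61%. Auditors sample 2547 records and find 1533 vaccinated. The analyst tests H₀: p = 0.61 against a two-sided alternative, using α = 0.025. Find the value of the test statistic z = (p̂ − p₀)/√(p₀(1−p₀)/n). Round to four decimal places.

z = -0.8397

p̂ = 1533/2547 ≈ 0.6018846.
SE = √(p₀(1−p₀)/n) = √(0.2379/2547) = 0.0096646.
z = (0.6018846 − 0.61)/0.0096646 = -0.0081154/0.0096646 = -0.8397.
p-value = 2·P(Z > 0.840) ≈ 0.4011, so at α = 0.025 we fail to reject H₀.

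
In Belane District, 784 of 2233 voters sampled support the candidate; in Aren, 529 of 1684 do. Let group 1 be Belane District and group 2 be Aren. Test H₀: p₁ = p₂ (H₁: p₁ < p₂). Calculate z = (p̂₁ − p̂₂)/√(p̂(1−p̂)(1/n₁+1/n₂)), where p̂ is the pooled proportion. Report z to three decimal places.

p̂₁ = 784/2233 ≈ 0.35110, p̂₂ = 529/1684 ≈ 0.31413.
Pooled p̂ = (784+529)/(2233+1684) = 1313/3917 = 0.33521.
SE = √(0.222843 × 0.00104165) = 0.01524.
z = (0.35110 − 0.31413)/0.01524 = 0.03697/0.01524 = 2.426.

z = 2.426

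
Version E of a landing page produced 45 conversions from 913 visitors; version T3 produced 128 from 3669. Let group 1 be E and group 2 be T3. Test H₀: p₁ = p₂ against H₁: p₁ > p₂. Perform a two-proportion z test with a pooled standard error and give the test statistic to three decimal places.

p̂₁ = 45/913 = 0.04929, p̂₂ = 128/3669 = 0.03489.
Pooled p̂ = (45+128)/(913+3669) = 173/4582 = 0.03776.
SE = √(0.0363309 × 0.00136784) = 0.00705.
z = (0.04929 − 0.03489)/0.00705 = 0.01440/0.00705 = 2.043.

z = 2.043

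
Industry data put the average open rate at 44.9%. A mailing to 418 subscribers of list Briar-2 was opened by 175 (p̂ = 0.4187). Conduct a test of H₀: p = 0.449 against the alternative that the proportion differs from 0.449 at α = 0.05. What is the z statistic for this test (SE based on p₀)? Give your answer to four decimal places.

z = -1.2471

p̂ = 175/418 = 0.418660.
Under H₀, SE = √(0.449·0.551/418) = √(0.000591864) = 0.024328.
z = (0.418660 − 0.449)/0.024328 = -0.030340/0.024328 = -1.2471.
Two-sided p-value ≈ 2·Φ(−1.247) = 0.2124; since p > α = 0.05, fail to reject H₀.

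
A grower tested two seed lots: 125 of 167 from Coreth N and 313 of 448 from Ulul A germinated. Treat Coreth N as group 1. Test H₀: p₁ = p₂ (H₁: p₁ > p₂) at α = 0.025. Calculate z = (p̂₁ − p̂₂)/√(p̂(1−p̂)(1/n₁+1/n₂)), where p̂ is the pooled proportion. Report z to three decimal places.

p̂₁ = 125/167 ≈ 0.74850, p̂₂ = 313/448 ≈ 0.69866.
Pooled p̂ = (125+313)/(167+448) = 438/615 = 0.71220.
SE = √(0.204973 × 0.00822017) = 0.04105.
z = (0.74850 − 0.69866)/0.04105 = 0.04984/0.04105 = 1.214.
p-value = P(Z > 1.214) ≈ 0.1123. With α = 0.025, fail to reject H₀.

z = 1.214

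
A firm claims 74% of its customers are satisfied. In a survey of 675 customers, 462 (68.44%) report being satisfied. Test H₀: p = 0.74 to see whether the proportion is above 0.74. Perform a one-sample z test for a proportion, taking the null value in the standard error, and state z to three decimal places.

z = -3.291

p̂ = 462/675 = 0.68444.
Standard error under H₀: √(0.74×0.26/675) = 0.01688.
z = (0.68444 − 0.74)/0.01688 = -0.05556/0.01688 = -3.291.
p-value = P(Z > -3.291) ≈ 0.9995.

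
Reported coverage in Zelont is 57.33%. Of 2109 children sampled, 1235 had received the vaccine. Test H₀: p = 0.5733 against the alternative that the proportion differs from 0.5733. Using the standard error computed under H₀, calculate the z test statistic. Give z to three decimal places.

p̂ = 1235/2109 ≈ 0.58559.
Under H₀, SE = √(0.5733·0.4267/2109) = √(0.000115992) = 0.01077.
z = (0.58559 − 0.5733)/0.01077 = 0.01229/0.01077 = 1.141.

z = 1.141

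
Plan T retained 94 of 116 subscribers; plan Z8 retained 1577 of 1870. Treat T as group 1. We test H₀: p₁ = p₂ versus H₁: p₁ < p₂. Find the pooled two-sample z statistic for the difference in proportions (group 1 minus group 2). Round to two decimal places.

p̂₁ = 94/116 ≈ 0.8103, p̂₂ = 1577/1870 ≈ 0.8433.
Pooled p̂ = (94+1577)/(116+1870) = 1671/1986 = 0.8414.
SE = √(0.133453 × 0.00915545) = 0.0350.
z = (0.8103 − 0.8433)/0.0350 = -0.0330/0.0350 = -0.94.
p-value = P(Z < -0.943) ≈ 0.1728.

z = -0.94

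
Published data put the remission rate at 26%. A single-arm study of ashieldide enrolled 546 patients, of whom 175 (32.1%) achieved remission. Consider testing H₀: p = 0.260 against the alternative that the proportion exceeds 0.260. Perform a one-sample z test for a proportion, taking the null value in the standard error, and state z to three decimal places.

z = 3.224

p̂ = 175/546 ≈ 0.32051.
Standard error under H₀: √(0.26×0.74/546) = 0.01877.
z = (0.32051 − 0.26)/0.01877 = 0.06051/0.01877 = 3.224.
p-value = P(Z > 3.224) ≈ 0.0006.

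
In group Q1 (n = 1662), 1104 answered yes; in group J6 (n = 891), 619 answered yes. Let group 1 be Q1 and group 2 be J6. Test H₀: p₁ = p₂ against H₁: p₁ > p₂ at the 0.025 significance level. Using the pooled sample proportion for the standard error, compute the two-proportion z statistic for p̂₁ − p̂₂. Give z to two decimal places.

p̂₁ = 1104/1662 = 0.6643, p̂₂ = 619/891 = 0.6947.
Pooled p̂ = (1104+619)/(1662+891) = 1723/2553 = 0.6749.
SE = √(p̂(1−p̂)(1/n₁+1/n₂)) = √(0.6749·0.3251·0.00172402) = √(0.000378272) = 0.0194.
z = (0.6643 − 0.6947)/0.0194 = -0.0304/0.0194 = -1.57.
p-value = P(Z > -1.566) ≈ 0.9414, so at α = 0.025 we fail to reject H₀.

z = -1.57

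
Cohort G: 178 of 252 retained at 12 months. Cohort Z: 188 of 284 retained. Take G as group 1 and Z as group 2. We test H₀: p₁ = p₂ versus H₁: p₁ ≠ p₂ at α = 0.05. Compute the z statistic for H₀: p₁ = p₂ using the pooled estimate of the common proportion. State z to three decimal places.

z = 1.102

p̂₁ = 178/252 = 0.70635, p̂₂ = 188/284 = 0.66197.
Pooled p̂ = (178+188)/(252+284) = 366/536 = 0.68284.
SE = √(p̂(1−p̂)(1/n₁+1/n₂)) = √(0.68284·0.31716·0.00748938) = √(0.00162198) = 0.04027.
z = (0.70635 − 0.66197)/0.04027 = 0.04438/0.04027 = 1.102.
p-value = 2·P(Z > 1.102) ≈ 0.2705; since p > α = 0.05, fail to reject H₀.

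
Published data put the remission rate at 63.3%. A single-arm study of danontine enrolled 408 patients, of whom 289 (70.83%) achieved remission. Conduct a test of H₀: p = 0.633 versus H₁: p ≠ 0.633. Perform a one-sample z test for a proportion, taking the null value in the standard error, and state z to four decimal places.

z = 3.1571

p̂ = 289/408 ≈ 0.7083333.
Standard error under H₀: √(0.633×0.367/408) = 0.0238619.
z = (0.7083333 − 0.633)/0.0238619 = 0.0753333/0.0238619 = 3.1571.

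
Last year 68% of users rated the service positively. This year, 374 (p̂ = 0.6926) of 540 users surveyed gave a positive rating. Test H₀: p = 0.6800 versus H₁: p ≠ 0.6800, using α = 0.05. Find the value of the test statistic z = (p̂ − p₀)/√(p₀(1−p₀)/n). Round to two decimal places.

p̂ = 374/540 = 0.6926.
Standard error under H₀: √(0.68×0.32/540) = 0.0201.
z = (0.6926 − 0.68)/0.0201 = 0.0126/0.0201 = 0.63.
Two-sided p-value ≈ 2·Φ(−0.627) = 0.5305, so at α = 0.05 we fail to reject H₀.

z = 0.63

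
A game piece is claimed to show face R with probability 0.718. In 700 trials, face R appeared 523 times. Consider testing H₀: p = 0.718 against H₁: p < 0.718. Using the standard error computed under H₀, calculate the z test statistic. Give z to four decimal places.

p̂ = 523/700 = 0.7471429.
Standard error under H₀: √(0.718×0.282/700) = 0.0170074.
z = (0.7471429 − 0.718)/0.0170074 = 0.0291429/0.0170074 = 1.7135.
p-value = P(Z < 1.714) ≈ 0.9567.

z = 1.7135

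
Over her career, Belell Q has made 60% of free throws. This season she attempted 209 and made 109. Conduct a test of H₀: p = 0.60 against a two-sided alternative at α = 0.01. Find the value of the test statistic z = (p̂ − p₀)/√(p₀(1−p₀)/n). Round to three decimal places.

z = -2.316

p̂ = 109/209 = 0.521531.
SE = √(p₀(1−p₀)/n) = √(0.24/209) = 0.033887.
z = (0.521531 − 0.6)/0.033887 = -0.078469/0.033887 = -2.316.
p-value = 2·P(Z > 2.316) ≈ 0.0206; since p > α = 0.01, fail to reject H₀.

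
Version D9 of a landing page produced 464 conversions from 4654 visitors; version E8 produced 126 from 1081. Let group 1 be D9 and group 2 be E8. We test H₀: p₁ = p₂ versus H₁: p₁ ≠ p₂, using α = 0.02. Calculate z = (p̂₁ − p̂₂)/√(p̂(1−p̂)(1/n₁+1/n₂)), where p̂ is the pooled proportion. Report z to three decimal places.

z = -1.644

p̂₁ = 464/4654 ≈ 0.099699, p̂₂ = 126/1081 ≈ 0.116559.
Pooled p̂ = (464+126)/(4654+1081) = 590/5735 = 0.102877.
SE = √(0.0922934 × 0.00113994) = 0.010257.
z = (0.099699 − 0.116559)/0.010257 = -0.016860/0.010257 = -1.644.
Two-sided p-value ≈ 2·Φ(−1.644) = 0.1002, so at α = 0.02 we fail to reject H₀.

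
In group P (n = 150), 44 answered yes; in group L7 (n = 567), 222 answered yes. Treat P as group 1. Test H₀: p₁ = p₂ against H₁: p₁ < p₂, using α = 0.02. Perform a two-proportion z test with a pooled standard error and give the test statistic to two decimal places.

z = -2.21

p̂₁ = 44/150 ≈ 0.2933, p̂₂ = 222/567 ≈ 0.3915.
Pooled p̂ = (44+222)/(150+567) = 266/717 = 0.3710.
SE = √(p̂(1−p̂)(1/n₁+1/n₂)) = √(0.3710·0.6290·0.00843034) = √(0.00196727) = 0.0444.
z = (0.2933 − 0.3915)/0.0444 = -0.0982/0.0444 = -2.21.
p-value = P(Z < -2.214) ≈ 0.0134, so at α = 0.02 we reject H₀.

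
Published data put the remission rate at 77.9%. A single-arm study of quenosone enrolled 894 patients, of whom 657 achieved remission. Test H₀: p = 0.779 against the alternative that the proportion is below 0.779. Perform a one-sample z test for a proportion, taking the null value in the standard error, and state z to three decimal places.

z = -3.178

p̂ = 657/894 = 0.734899.
SE = √(p₀(1−p₀)/n) = √(0.17216/894) = 0.013877.
z = (0.734899 − 0.779)/0.013877 = -0.044101/0.013877 = -3.178.
p-value = P(Z < -3.178) ≈ 0.0007.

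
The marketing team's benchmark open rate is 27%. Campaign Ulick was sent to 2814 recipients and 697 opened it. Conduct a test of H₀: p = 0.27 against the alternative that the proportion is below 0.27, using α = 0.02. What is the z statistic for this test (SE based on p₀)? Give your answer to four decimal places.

p̂ = 697/2814 = 0.2476901.
SE = √(p₀(1−p₀)/n) = √(0.1971/2814) = 0.0083691.
z = (0.2476901 − 0.27)/0.0083691 = -0.0223099/0.0083691 = -2.6657.
p-value = P(Z < -2.666) ≈ 0.0038. With α = 0.02, reject H₀.

z = -2.6657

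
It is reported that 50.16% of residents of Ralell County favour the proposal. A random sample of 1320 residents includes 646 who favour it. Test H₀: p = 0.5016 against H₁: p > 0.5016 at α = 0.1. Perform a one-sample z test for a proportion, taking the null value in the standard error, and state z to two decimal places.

z = -0.89

p̂ = 646/1320 ≈ 0.48939.
Standard error under H₀: √(0.5016×0.4984/1320) = 0.01376.
z = (0.48939 − 0.5016)/0.01376 = -0.01221/0.01376 = -0.89.
p-value = P(Z > -0.887) ≈ 0.8124, so at α = 0.1 we fail to reject H₀.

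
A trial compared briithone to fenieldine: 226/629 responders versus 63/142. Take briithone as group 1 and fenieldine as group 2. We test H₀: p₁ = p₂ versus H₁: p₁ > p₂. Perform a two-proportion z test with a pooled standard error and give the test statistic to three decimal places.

p̂₁ = 226/629 = 0.35930, p̂₂ = 63/142 = 0.44366.
Pooled p̂ = (226+63)/(629+142) = 289/771 = 0.37484.
SE = √(p̂(1−p̂)(1/n₁+1/n₂)) = √(0.37484·0.62516·0.00863208) = √(0.00202279) = 0.04498.
z = (0.35930 − 0.44366)/0.04498 = -0.08436/0.04498 = -1.876.
p-value = P(Z > -1.876) ≈ 0.9697.

z = -1.876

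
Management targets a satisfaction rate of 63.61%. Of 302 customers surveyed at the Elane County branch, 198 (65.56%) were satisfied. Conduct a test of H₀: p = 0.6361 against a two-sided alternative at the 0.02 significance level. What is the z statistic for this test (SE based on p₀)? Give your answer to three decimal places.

z = 0.705

p̂ = 198/302 ≈ 0.65563.
Under H₀, SE = √(0.6361·0.3639/302) = √(0.000766479) = 0.02769.
z = (0.65563 − 0.6361)/0.02769 = 0.01953/0.02769 = 0.705.
p-value = 2·P(Z > 0.705) ≈ 0.4806; since p > α = 0.02, fail to reject H₀.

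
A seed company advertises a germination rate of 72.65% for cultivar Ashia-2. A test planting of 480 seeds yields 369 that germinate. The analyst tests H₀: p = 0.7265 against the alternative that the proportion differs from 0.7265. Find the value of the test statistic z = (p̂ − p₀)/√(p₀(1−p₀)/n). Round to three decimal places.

p̂ = 369/480 ≈ 0.768750.
Under H₀, SE = √(0.7265·0.2735/480) = √(0.000413954) = 0.020346.
z = (0.768750 − 0.7265)/0.020346 = 0.042250/0.020346 = 2.077.
p-value = 2·P(Z > 2.077) ≈ 0.0378.

z = 2.077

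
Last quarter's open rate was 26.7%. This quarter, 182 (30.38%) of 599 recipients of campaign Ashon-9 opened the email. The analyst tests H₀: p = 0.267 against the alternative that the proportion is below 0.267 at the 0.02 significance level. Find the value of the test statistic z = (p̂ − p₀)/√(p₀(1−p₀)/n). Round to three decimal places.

p̂ = 182/599 ≈ 0.30384.
Under H₀, SE = √(0.267·0.733/599) = √(0.00032673) = 0.01808.
z = (0.30384 − 0.267)/0.01808 = 0.03684/0.01808 = 2.038.
p-value = P(Z < 2.038) ≈ 0.9792, so at α = 0.02 we fail to reject H₀.

z = 2.038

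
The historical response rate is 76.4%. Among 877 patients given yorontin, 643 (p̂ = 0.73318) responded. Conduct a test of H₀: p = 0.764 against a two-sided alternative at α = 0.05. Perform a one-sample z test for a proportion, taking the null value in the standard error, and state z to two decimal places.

z = -2.15

p̂ = 643/877 ≈ 0.7332.
Standard error under H₀: √(0.764×0.236/877) = 0.0143.
z = (0.7332 − 0.764)/0.0143 = -0.0308/0.0143 = -2.15.
Two-sided p-value ≈ 2·Φ(−2.149) = 0.0316. With α = 0.05, reject H₀.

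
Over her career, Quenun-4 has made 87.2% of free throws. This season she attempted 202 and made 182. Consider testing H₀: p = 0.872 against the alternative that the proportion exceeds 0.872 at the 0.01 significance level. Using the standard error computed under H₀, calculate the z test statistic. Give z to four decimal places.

p̂ = 182/202 ≈ 0.900990.
Standard error under H₀: √(0.872×0.128/202) = 0.023506.
z = (0.900990 − 0.872)/0.023506 = 0.028990/0.023506 = 1.2333.
p-value = P(Z > 1.233) ≈ 0.1087, so at α = 0.01 we fail to reject H₀.

z = 1.2333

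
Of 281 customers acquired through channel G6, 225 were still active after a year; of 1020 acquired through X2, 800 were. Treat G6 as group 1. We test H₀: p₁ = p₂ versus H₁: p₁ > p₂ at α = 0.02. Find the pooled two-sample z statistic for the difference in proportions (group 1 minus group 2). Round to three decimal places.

p̂₁ = 225/281 = 0.80071, p̂₂ = 800/1020 = 0.78431.
Pooled p̂ = (225+800)/(281+1020) = 1025/1301 = 0.78786.
SE = √(0.167139 × 0.00453911) = 0.02754.
z = (0.80071 − 0.78431)/0.02754 = 0.01640/0.02754 = 0.595.
p-value = P(Z > 0.595) ≈ 0.2758. With α = 0.02, fail to reject H₀.

z = 0.595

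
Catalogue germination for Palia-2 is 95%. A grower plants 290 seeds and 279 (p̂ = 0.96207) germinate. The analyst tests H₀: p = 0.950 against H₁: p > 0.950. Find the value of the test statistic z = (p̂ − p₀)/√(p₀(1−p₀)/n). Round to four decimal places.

p̂ = 279/290 ≈ 0.962069.
Under H₀, SE = √(0.95·0.05/290) = √(0.000163793) = 0.012798.
z = (0.962069 − 0.95)/0.012798 = 0.012069/0.012798 = 0.9430.

z = 0.9430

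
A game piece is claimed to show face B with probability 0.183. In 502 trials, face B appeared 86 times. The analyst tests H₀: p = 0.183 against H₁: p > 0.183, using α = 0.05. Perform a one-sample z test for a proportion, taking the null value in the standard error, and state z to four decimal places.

p̂ = 86/502 = 0.171315.
Standard error under H₀: √(0.183×0.817/502) = 0.017258.
z = (0.171315 − 0.183)/0.017258 = -0.011685/0.017258 = -0.6771.
p-value = P(Z > -0.677) ≈ 0.7508. With α = 0.05, fail to reject H₀.

z = -0.6771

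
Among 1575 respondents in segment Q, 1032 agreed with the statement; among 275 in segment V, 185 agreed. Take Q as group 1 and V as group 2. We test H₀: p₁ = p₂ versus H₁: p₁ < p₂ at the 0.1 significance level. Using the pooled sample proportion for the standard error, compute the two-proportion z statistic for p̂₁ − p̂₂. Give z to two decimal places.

p̂₁ = 1032/1575 = 0.6552, p̂₂ = 185/275 = 0.6727.
Pooled p̂ = (1032+185)/(1575+275) = 1217/1850 = 0.6578.
SE = √(p̂(1−p̂)(1/n₁+1/n₂)) = √(0.6578·0.3422·0.00427128) = √(0.000961411) = 0.0310.
z = (0.6552 − 0.6727)/0.0310 = -0.0175/0.0310 = -0.56.
p-value = P(Z < -0.564) ≈ 0.2864; since p > α = 0.1, fail to reject H₀.

z = -0.56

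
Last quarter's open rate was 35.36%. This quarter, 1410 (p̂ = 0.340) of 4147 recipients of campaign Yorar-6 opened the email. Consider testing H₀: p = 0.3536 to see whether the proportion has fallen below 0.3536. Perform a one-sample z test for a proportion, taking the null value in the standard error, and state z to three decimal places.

z = -1.831

p̂ = 1410/4147 = 0.340005.
Under H₀, SE = √(0.3536·0.6464/4147) = √(5.51162e-05) = 0.007424.
z = (0.340005 − 0.3536)/0.007424 = -0.013595/0.007424 = -1.831.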